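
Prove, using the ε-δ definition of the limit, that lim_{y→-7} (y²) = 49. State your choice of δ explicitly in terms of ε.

Fix ε > 0. We seek δ > 0 with 0 < |y + 7| < δ ⇒ |y² − 49| < ε.
Factor: y² − 49 = (y + 7)(y - 7), so |y² − 49| = |y + 7|·|y - 7|.
Impose δ ≤ 1 so that |y| < 8; then |y - 7| ≤ 15.
Hence |y² − 49| ≤ 15|y + 7|, which is < ε once |y + 7| < ε/15.
Take δ = min(1, ε/15). If 0 < |y + 7| < δ then both bounds hold and |y² − 49| ≤ 15|y + 7| < 15·(ε/15) = ε.

δ = min(1, ε/15)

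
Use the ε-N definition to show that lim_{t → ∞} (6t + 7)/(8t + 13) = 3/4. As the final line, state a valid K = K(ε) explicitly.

Let ε > 0 be given. We seek K > 0 such that t > K implies |(6t + 7)/(8t + 13) − (3/4)| < ε.
(6t + 7)/(8t + 13) − (3/4) = (8(6t + 7) − 6(8t + 13)) / (8(8t + 13)) = -22/(8(8t + 13)).
For t > 0 we have 8t + 13 > 8t, so |(6t + 7)/(8t + 13) − (3/4)| = 22/(8(8t + 13)) < 22/(8·8t) = (11/32)/t.
Thus |(6t + 7)/(8t + 13) − (3/4)| < ε whenever t > (11/32)/ε.
Take K = (11/32)/ε. If t > K then |(6t + 7)/(8t + 13) − (3/4)| < (11/32)/t < ε.

K = (11/32)/ε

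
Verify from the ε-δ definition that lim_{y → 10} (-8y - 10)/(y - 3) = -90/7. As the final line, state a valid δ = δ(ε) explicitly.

Fix ε > 0. We want δ > 0 with 0 < |y − 10| < δ ⇒ |(-8y - 10)/(y - 3) + 90/7| < ε.
Combining over a common denominator, (-8y - 10)/(y - 3) + 90/7 = [(-8y - 10)·7 − (-90)·(y - 3)] / [7·(y - 3)] = 34(y − 10) / (7(y - 3)).
So |(-8y - 10)/(y - 3) + 90/7| = 34|y − 10| / (7·|y − 3|).
Restrict δ ≤ 7/2. Then |y − 10| < 7/2 gives |y − 3| = |(y − 10) + 7| ≥ 7 − 7/2 = 7/2.
Hence |(-8y - 10)/(y - 3) + 90/7| < 34|y − 10|/(7·(7/2)) = (68/49)|y − 10|, which is < ε once |y − 10| < (49/68)ε.
Take δ = min(7/2, (49/68)ε). Then 0 < |y − 10| < δ forces both bounds, so |(-8y - 10)/(y - 3) + 90/7| < ε.

δ = min(7/2, (49/68)ε)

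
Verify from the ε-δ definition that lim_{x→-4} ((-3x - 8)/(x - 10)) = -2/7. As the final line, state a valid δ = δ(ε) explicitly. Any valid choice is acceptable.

δ = min(7, (49/19)ε)

Let ε > 0 be given. We want δ > 0 with 0 < |x + 4| < δ ⇒ |(-3x - 8)/(x - 10) + 2/7| < ε.
Combining over a common denominator, (-3x - 8)/(x - 10) + 2/7 = [(-3x - 8)·(-14) − 4·(x - 10)] / [(-14)·(x - 10)] = 38(x + 4) / ((-14)(x - 10)).
So |(-3x - 8)/(x - 10) + 2/7| = 38|x + 4| / (14·|x − 10|).
Require δ ≤ 7, so |x − 10| ≥ |-14| − |x + 4| > 14 − 7 = 7.
Hence |(-3x - 8)/(x - 10) + 2/7| < 38|x + 4|/(14·7) = (19/49)|x + 4|, which is < ε once |x + 4| < (49/19)ε.
Take δ = min(7, (49/19)ε). Then 0 < |x + 4| < δ forces both bounds, so |(-3x - 8)/(x - 10) + 2/7| < ε.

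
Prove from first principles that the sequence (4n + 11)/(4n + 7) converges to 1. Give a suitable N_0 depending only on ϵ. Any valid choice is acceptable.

N_0 = 1/ϵ

Suppose ϵ > 0. For n ≥ 1, |(4n + 11)/(4n + 7) − 1| = |16|/(4(4n + 7)) = 16/(4(4n + 7)).
Since 4n + 7 ≥ 4n for n ≥ 1, this is ≤ 16/(4·4n) = 1/n.
So |(4n + 11)/(4n + 7) − 1| < ϵ whenever n > 1/ϵ.
Take N_0 = 1/ϵ. If n > N_0 then |(4n + 11)/(4n + 7) − 1| ≤ 1/n < ϵ.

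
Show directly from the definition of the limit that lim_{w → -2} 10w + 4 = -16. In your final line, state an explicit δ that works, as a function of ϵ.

δ = ϵ/10

Fix ϵ > 0. We need δ > 0 so that 0 < |w + 2| < δ implies |(10w + 4) + 16| < ϵ.
|(10w + 4) + 16| = |10w + 20| = 10|w + 2|.
So 10|w + 2| < ϵ exactly when |w + 2| < ϵ/10.
Choosing δ = ϵ/10 gives |(10w + 4) + 16| = 10|w + 2| < ϵ whenever |w + 2| < δ.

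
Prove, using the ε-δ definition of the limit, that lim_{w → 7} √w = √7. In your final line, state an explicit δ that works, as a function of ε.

Fix ε > 0. We want δ > 0 such that 0 < |w − 7| < δ implies |√w − √7| < ε.
Multiplying by the conjugate, |√w − √7| = |w − 7|/(√w + √7).
Restrict δ ≤ 7 so that |w − 7| < 7 forces w > 0, and then √w + √7 > √7.
Hence |√w − √7| < |w − 7|/√7, which is < ε once |w − 7| < √7·ε.
Take δ = min(7, √7·ε). If 0 < |w − 7| < δ then w > 0 and |√w − √7| < |w − 7|/√7 < ε.

δ = min(7, √7·ε)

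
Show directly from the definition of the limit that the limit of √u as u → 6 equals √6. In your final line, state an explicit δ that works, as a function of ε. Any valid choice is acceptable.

Suppose ε > 0. We want δ > 0 such that 0 < |u − 6| < δ implies |√u − √6| < ε.
Rationalise: √u − √6 = (u − 6)/(√u + √6), so |√u − √6| = |u − 6|/(√u + √6).
Restrict δ ≤ 6 so that |u − 6| < 6 forces u > 0, and then √u + √6 > √6.
Hence |√u − √6| < |u − 6|/√6, which is < ε once |u − 6| < √6·ε.
Take δ = min(6, √6·ε). If 0 < |u − 6| < δ then u > 0 and |√u − √6| < |u − 6|/√6 < ε.

δ = min(6, √6·ε)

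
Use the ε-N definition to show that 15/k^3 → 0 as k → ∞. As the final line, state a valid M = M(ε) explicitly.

Fix ε > 0. For k ≥ 1, |15/k^3 − 0| = 15/k^3.
15/k^3 < ε ⇔ k^3 > 15/ε ⇔ k > (15/ε)^{1/3}.
Take M = (15/ε)^{1/3}. Then k > M implies 15/k^3 < ε.

M = (15/ε)^{1/3}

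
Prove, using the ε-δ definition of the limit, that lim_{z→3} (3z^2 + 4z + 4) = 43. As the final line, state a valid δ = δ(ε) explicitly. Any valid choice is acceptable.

δ = min(1, ε/25)

Let ε > 0. We want δ > 0 such that 0 < |z − 3| < δ implies |(3z^2 + 4z + 4) − 43| < ε.
(3z^2 + 4z + 4) − 43 = 3z^2 + 4z - 39 = (z − 3)(3z + 13).
So |(3z^2 + 4z + 4) − 43| = |z − 3|·|3z + 13|.
Assume first that |z − 3| < 1, so |z| < 4. Then |3z + 13| ≤ 3·4 + 13 = 25.
Hence |(3z^2 + 4z + 4) − 43| ≤ 25|z − 3| < ε provided |z − 3| < ε/25.
Take δ = min(1, ε/25). Then 0 < |z − 3| < δ gives both |z − 3| < 1 and |z − 3| < ε/25, so |(3z^2 + 4z + 4) − 43| < ε.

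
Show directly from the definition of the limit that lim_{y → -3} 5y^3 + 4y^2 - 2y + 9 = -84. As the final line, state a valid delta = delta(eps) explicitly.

delta = min(2, eps/211)

Suppose eps > 0. We want delta > 0 such that 0 < |y + 3| < delta implies |(5y^3 + 4y^2 - 2y + 9) + 84| < eps.
(5y^3 + 4y^2 - 2y + 9) + 84 = 5y^3 + 4y^2 - 2y + 93 = (y + 3)(5y^2 - 11y + 31).
So |(5y^3 + 4y^2 - 2y + 9) + 84| = |y + 3|·|5y^2 - 11y + 31|.
Assume first that |y + 3| < 2, so |y| < 5. Then |5y^2 - 11y + 31| ≤ 5·5^2 + 11·5 + 31 = 211.
Hence |(5y^3 + 4y^2 - 2y + 9) + 84| ≤ 211|y + 3| < eps provided |y + 3| < eps/211.
Take delta = min(2, eps/211). Then 0 < |y + 3| < delta gives both |y + 3| < 2 and |y + 3| < eps/211, so |(5y^3 + 4y^2 - 2y + 9) + 84| < eps.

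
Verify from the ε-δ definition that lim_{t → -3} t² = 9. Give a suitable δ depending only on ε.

Fix ε > 0. We seek δ > 0 with 0 < |t + 3| < δ ⇒ |t² − 9| < ε.
Factor: t² − 9 = (t + 3)(t - 3), so |t² − 9| = |t + 3|·|t - 3|.
Restrict δ ≤ 1. Then |t + 3| < 1 gives |t| < 4, so by the triangle inequality |t - 3| ≤ 4 + 3 = 7.
Hence |t² − 9| ≤ 7|t + 3|, which is < ε once |t + 3| < ε/7.
Take δ = min(1, ε/7). If 0 < |t + 3| < δ then both bounds hold and |t² − 9| ≤ 7|t + 3| < 7·(ε/7) = ε.

δ = min(1, ε/7)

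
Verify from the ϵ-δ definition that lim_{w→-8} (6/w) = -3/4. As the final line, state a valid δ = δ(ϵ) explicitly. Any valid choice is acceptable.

δ = min(4, (16/3)ϵ)

Suppose ϵ > 0. We seek δ > 0 such that 0 < |w + 8| < δ implies |6/w + 3/4| < ϵ.
|6/w + 3/4| = 6·|-8 − w|/(8·|w|) = 6|w + 8|/(8|w|).
Require δ ≤ 4 so that |w| > 8 − 4 = 4, hence 8|w| > 32.
Then |6/w + 3/4| < 6|w + 8|/32, which is < ϵ when |w + 8| < (16/3)ϵ.
Take δ = min(4, (16/3)ϵ). Then 0 < |w + 8| < δ gives both |w + 8| < 4 and |w + 8| < (16/3)ϵ, so |6/w + 3/4| < ϵ.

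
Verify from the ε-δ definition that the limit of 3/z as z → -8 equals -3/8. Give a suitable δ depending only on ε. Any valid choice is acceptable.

δ = min(4, (32/3)ε)

Let ε > 0 be given. We seek δ > 0 such that 0 < |z + 8| < δ implies |3/z + 3/8| < ε.
|3/z + 3/8| = 3·|-8 − z|/(8·|z|) = 3|z + 8|/(8|z|).
Require δ ≤ 4 so that |z| > 8 − 4 = 4, hence 8|z| > 32.
Then |3/z + 3/8| < 3|z + 8|/32, which is < ε when |z + 8| < (32/3)ε.
Take δ = min(4, (32/3)ε). Then 0 < |z + 8| < δ gives both |z + 8| < 4 and |z + 8| < (32/3)ε, so |3/z + 3/8| < ε.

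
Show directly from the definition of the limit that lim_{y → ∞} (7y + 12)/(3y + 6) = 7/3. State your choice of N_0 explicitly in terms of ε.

Suppose ε > 0. We seek N_0 > 0 such that y > N_0 implies |(7y + 12)/(3y + 6) − (7/3)| < ε.
(7y + 12)/(3y + 6) − (7/3) = (3(7y + 12) − 7(3y + 6)) / (3(3y + 6)) = -6/(3(3y + 6)).
For y > 0 we have 3y + 6 > 3y, so |(7y + 12)/(3y + 6) − (7/3)| = 6/(3(3y + 6)) < 6/(3·3y) = (2/3)/y.
Thus |(7y + 12)/(3y + 6) − (7/3)| < ε whenever y > (2/3)/ε.
Take N_0 = (2/3)/ε. If y > N_0 then |(7y + 12)/(3y + 6) − (7/3)| < (2/3)/y < ε.

N_0 = (2/3)/ε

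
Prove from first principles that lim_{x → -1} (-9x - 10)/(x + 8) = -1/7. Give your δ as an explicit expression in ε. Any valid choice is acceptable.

Fix ε > 0. We want δ > 0 with 0 < |x + 1| < δ ⇒ |(-9x - 10)/(x + 8) + 1/7| < ε.
Combining over a common denominator, (-9x - 10)/(x + 8) + 1/7 = [(-9x - 10)·7 − (-1)·(x + 8)] / [7·(x + 8)] = -62(x + 1) / (7(x + 8)).
So |(-9x - 10)/(x + 8) + 1/7| = 62|x + 1| / (7·|x + 8|).
Restrict δ ≤ 7/2. Then |x + 1| < 7/2 gives |x + 8| = |(x + 1) + 7| ≥ 7 − 7/2 = 7/2.
Hence |(-9x - 10)/(x + 8) + 1/7| < 62|x + 1|/(7·(7/2)) = (124/49)|x + 1|, which is < ε once |x + 1| < (49/124)ε.
Take δ = min(7/2, (49/124)ε). Then 0 < |x + 1| < δ forces both bounds, so |(-9x - 10)/(x + 8) + 1/7| < ε.

δ = min(7/2, (49/124)ε)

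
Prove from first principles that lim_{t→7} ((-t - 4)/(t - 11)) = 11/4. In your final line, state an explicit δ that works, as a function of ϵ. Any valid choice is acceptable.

δ = min(2, (8/15)ϵ)

Let ϵ > 0 be given. We want δ > 0 with 0 < |t − 7| < δ ⇒ |(-t - 4)/(t - 11) − (11/4)| < ϵ.
Combining over a common denominator, (-t - 4)/(t - 11) − (11/4) = [(-t - 4)·(-4) − (-11)·(t - 11)] / [(-4)·(t - 11)] = 15(t − 7) / ((-4)(t - 11)).
So |(-t - 4)/(t - 11) − (11/4)| = 15|t − 7| / (4·|t − 11|).
Require δ ≤ 2, so |t − 11| ≥ |-4| − |t − 7| > 4 − 2 = 2.
Hence |(-t - 4)/(t - 11) − (11/4)| < 15|t − 7|/(4·2) = (15/8)|t − 7|, which is < ϵ once |t − 7| < (8/15)ϵ.
Take δ = min(2, (8/15)ϵ). Then 0 < |t − 7| < δ forces both bounds, so |(-t - 4)/(t - 11) − (11/4)| < ϵ.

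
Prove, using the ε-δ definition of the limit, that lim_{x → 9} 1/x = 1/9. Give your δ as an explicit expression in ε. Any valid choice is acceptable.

δ = min(9/2, (81/2)ε)

Suppose ε > 0. We seek δ > 0 such that 0 < |x − 9| < δ implies |1/x − (1/9)| < ε.
|1/x − (1/9)| = |9 − x|/(9·|x|) = |x − 9|/(9|x|).
Restrict δ ≤ 9/2. Then |x − 9| < 9/2 gives |x| > 9/2, so 9|x| > 81/2.
Then |1/x − (1/9)| < |x − 9|/(81/2), which is < ε when |x − 9| < (81/2)ε.
Take δ = min(9/2, (81/2)ε). Then 0 < |x − 9| < δ gives both |x − 9| < 9/2 and |x − 9| < (81/2)ε, so |1/x − (1/9)| < ε.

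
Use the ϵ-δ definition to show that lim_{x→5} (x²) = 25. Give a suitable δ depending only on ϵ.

Let ϵ > 0. We seek δ > 0 with 0 < |x − 5| < δ ⇒ |x² − 25| < ϵ.
Factor: x² − 25 = (x − 5)(x + 5), so |x² − 25| = |x − 5|·|x + 5|.
Restrict δ ≤ 2. Then |x − 5| < 2 gives |x| < 7, so by the triangle inequality |x + 5| ≤ 7 + 5 = 12.
Hence |x² − 25| ≤ 12|x − 5|, which is < ϵ once |x − 5| < ϵ/12.
Take δ = min(2, ϵ/12). If 0 < |x − 5| < δ then both bounds hold and |x² − 25| ≤ 12|x − 5| < 12·(ϵ/12) = ϵ.

δ = min(2, ϵ/12)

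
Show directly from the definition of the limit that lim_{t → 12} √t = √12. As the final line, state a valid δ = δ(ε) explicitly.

Fix ε > 0. We want δ > 0 such that 0 < |t − 12| < δ implies |√t − √12| < ε.
Rationalise: √t − √12 = (t − 12)/(√t + √12), so |√t − √12| = |t − 12|/(√t + √12).
Restrict δ ≤ 12 so that |t − 12| < 12 forces t > 0, and then √t + √12 > √12.
Hence |√t − √12| < |t − 12|/√12, which is < ε once |t − 12| < √12·ε.
Take δ = min(12, √12·ε). If 0 < |t − 12| < δ then t > 0 and |√t − √12| < |t − 12|/√12 < ε.

δ = min(12, √12·ε)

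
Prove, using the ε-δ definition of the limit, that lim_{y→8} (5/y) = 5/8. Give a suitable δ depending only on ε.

δ = min(4, (32/5)ε)

Suppose ε > 0. We seek δ > 0 such that 0 < |y − 8| < δ implies |5/y − (5/8)| < ε.
|5/y − (5/8)| = 5·|8 − y|/(8·|y|) = 5|y − 8|/(8|y|).
Require δ ≤ 4 so that |y| > 8 − 4 = 4, hence 8|y| > 32.
Then |5/y − (5/8)| < 5|y − 8|/32, which is < ε when |y − 8| < (32/5)ε.
Take δ = min(4, (32/5)ε). Then 0 < |y − 8| < δ gives both |y − 8| < 4 and |y − 8| < (32/5)ε, so |5/y − (5/8)| < ε.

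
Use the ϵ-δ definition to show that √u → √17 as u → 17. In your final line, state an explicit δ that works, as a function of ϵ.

δ = min(17, √17·ϵ)

Let ϵ > 0 be given. We want δ > 0 such that 0 < |u − 17| < δ implies |√u − √17| < ϵ.
Rationalise: √u − √17 = (u − 17)/(√u + √17), so |√u − √17| = |u − 17|/(√u + √17).
Restrict δ ≤ 17 so that |u − 17| < 17 forces u > 0, and then √u + √17 > √17.
Hence |√u − √17| < |u − 17|/√17, which is < ϵ once |u − 17| < √17·ϵ.
Take δ = min(17, √17·ϵ). If 0 < |u − 17| < δ then u > 0 and |√u − √17| < |u − 17|/√17 < ϵ.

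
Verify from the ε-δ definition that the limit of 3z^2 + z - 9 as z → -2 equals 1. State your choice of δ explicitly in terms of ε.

Suppose ε > 0. We want δ > 0 such that 0 < |z + 2| < δ implies |(3z^2 + z - 9) − 1| < ε.
(3z^2 + z - 9) − 1 = 3z^2 + z - 10 = (z + 2)(3z - 5).
So |(3z^2 + z - 9) − 1| = |z + 2|·|3z - 5|.
Assume first that |z + 2| < 2, so |z| < 4. Then |3z - 5| ≤ 3·4 + 5 = 17.
Hence |(3z^2 + z - 9) − 1| ≤ 17|z + 2| < ε provided |z + 2| < ε/17.
Take δ = min(2, ε/17). Then 0 < |z + 2| < δ gives both |z + 2| < 2 and |z + 2| < ε/17, so |(3z^2 + z - 9) − 1| < ε.

δ = min(2, ε/17)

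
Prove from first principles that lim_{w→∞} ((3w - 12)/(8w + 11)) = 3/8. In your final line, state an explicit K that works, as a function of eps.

K = (129/64)/eps

Fix eps > 0. We seek K > 0 such that w > K implies |(3w - 12)/(8w + 11) − (3/8)| < eps.
(3w - 12)/(8w + 11) − (3/8) = (8(3w - 12) − 3(8w + 11)) / (8(8w + 11)) = -129/(8(8w + 11)).
For w > 0 we have 8w + 11 > 8w, so |(3w - 12)/(8w + 11) − (3/8)| = 129/(8(8w + 11)) < 129/(8·8w) = (129/64)/w.
Thus |(3w - 12)/(8w + 11) − (3/8)| < eps whenever w > (129/64)/eps.
Take K = (129/64)/eps. If w > K then |(3w - 12)/(8w + 11) − (3/8)| < (129/64)/w < eps.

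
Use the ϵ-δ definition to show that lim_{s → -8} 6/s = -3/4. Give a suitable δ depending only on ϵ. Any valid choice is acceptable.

δ = min(4, (16/3)ϵ)

Fix ϵ > 0. We seek δ > 0 such that 0 < |s + 8| < δ implies |6/s + 3/4| < ϵ.
|6/s + 3/4| = 6·|-8 − s|/(8·|s|) = 6|s + 8|/(8|s|).
Restrict δ ≤ 4. Then |s + 8| < 4 gives |s| > 4, so 8|s| > 32.
Then |6/s + 3/4| < 6|s + 8|/32, which is < ϵ when |s + 8| < (16/3)ϵ.
Take δ = min(4, (16/3)ϵ). Then 0 < |s + 8| < δ gives both |s + 8| < 4 and |s + 8| < (16/3)ϵ, so |6/s + 3/4| < ϵ.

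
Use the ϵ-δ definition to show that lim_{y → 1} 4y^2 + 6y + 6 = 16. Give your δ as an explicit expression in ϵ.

Fix ϵ > 0. We want δ > 0 such that 0 < |y − 1| < δ implies |(4y^2 + 6y + 6) − 16| < ϵ.
(4y^2 + 6y + 6) − 16 = 4y^2 + 6y - 10 = (y − 1)(4y + 10).
So |(4y^2 + 6y + 6) − 16| = |y − 1|·|4y + 10|.
Assume first that |y − 1| < 1, so |y| < 2. Then |4y + 10| ≤ 4·2 + 10 = 18.
Hence |(4y^2 + 6y + 6) − 16| ≤ 18|y − 1| < ϵ provided |y − 1| < ϵ/18.
Choosing δ = min(1, ϵ/18) ensures both conditions, hence |(4y^2 + 6y + 6) − 16| < ϵ.

δ = min(1, ϵ/18)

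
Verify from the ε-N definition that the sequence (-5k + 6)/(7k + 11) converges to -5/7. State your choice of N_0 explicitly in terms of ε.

N_0 = (97/49)/ε

Let ε > 0 be given. For k ≥ 1, |(-5k + 6)/(7k + 11) + 5/7| = |97|/(7(7k + 11)) = 97/(7(7k + 11)).
Since 7k + 11 ≥ 7k for k ≥ 1, this is ≤ 97/(7·7k) = (97/49)/k.
So |(-5k + 6)/(7k + 11) + 5/7| < ε whenever k > (97/49)/ε.
Take N_0 = (97/49)/ε. If k > N_0 then |(-5k + 6)/(7k + 11) + 5/7| ≤ (97/49)/k < ε.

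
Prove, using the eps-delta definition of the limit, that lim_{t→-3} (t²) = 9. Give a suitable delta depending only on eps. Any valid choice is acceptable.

Let eps > 0. We seek delta > 0 with 0 < |t + 3| < delta ⇒ |t² − 9| < eps.
Factor: t² − 9 = (t + 3)(t - 3), so |t² − 9| = |t + 3|·|t - 3|.
Impose delta ≤ 2 so that |t| < 5; then |t - 3| ≤ 8.
Hence |t² − 9| ≤ 8|t + 3|, which is < eps once |t + 3| < eps/8.
Take delta = min(2, eps/8). If 0 < |t + 3| < delta then both bounds hold and |t² − 9| ≤ 8|t + 3| < 8·(eps/8) = eps.

delta = min(2, eps/8)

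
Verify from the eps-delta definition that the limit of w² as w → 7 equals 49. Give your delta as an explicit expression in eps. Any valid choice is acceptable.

delta = min(1, eps/15)

Let eps > 0 be given. We seek delta > 0 with 0 < |w − 7| < delta ⇒ |w² − 49| < eps.
Factor: w² − 49 = (w − 7)(w + 7), so |w² − 49| = |w − 7|·|w + 7|.
Impose delta ≤ 1 so that |w| < 8; then |w + 7| ≤ 15.
Hence |w² − 49| ≤ 15|w − 7|, which is < eps once |w − 7| < eps/15.
Take delta = min(1, eps/15). If 0 < |w − 7| < delta then both bounds hold and |w² − 49| ≤ 15|w − 7| < 15·(eps/15) = eps.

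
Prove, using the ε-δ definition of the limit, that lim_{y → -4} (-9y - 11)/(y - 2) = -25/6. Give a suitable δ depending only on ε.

δ = min(3, (18/29)ε)

Let ε > 0 be given. We want δ > 0 with 0 < |y + 4| < δ ⇒ |(-9y - 11)/(y - 2) + 25/6| < ε.
Combining over a common denominator, (-9y - 11)/(y - 2) + 25/6 = [(-9y - 11)·(-6) − 25·(y - 2)] / [(-6)·(y - 2)] = 29(y + 4) / ((-6)(y - 2)).
So |(-9y - 11)/(y - 2) + 25/6| = 29|y + 4| / (6·|y − 2|).
Require δ ≤ 3, so |y − 2| ≥ |-6| − |y + 4| > 6 − 3 = 3.
Hence |(-9y - 11)/(y - 2) + 25/6| < 29|y + 4|/(6·3) = (29/18)|y + 4|, which is < ε once |y + 4| < (18/29)ε.
Take δ = min(3, (18/29)ε). Then 0 < |y + 4| < δ forces both bounds, so |(-9y - 11)/(y - 2) + 25/6| < ε.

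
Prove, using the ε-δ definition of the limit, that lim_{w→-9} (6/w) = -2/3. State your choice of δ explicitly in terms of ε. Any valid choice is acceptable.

δ = min(9/2, (27/4)ε)

Let ε > 0 be given. We seek δ > 0 such that 0 < |w + 9| < δ implies |6/w + 2/3| < ε.
|6/w + 2/3| = 6·|-9 − w|/(9·|w|) = 6|w + 9|/(9|w|).
Restrict δ ≤ 9/2. Then |w + 9| < 9/2 gives |w| > 9/2, so 9|w| > 81/2.
Then |6/w + 2/3| < 6|w + 9|/(81/2), which is < ε when |w + 9| < (27/4)ε.
Take δ = min(9/2, (27/4)ε). Then 0 < |w + 9| < δ gives both |w + 9| < 9/2 and |w + 9| < (27/4)ε, so |6/w + 2/3| < ε.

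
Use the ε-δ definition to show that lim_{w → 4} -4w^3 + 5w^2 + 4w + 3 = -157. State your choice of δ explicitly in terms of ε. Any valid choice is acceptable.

Suppose ε > 0. We want δ > 0 such that 0 < |w − 4| < δ implies |(-4w^3 + 5w^2 + 4w + 3) + 157| < ε.
(-4w^3 + 5w^2 + 4w + 3) + 157 = -4w^3 + 5w^2 + 4w + 160 = (w − 4)(-4w^2 - 11w - 40).
So |(-4w^3 + 5w^2 + 4w + 3) + 157| = |w − 4|·|-4w^2 - 11w - 40|.
Require δ ≤ 1. Then |w − 4| < 1 gives |w| < 5, and by the triangle inequality |-4w^2 - 11w - 40| ≤ 4·5^2 + 11·5 + 40 = 195.
Hence |(-4w^3 + 5w^2 + 4w + 3) + 157| ≤ 195|w − 4| < ε provided |w − 4| < ε/195.
Choosing δ = min(1, ε/195) ensures both conditions, hence |(-4w^3 + 5w^2 + 4w + 3) + 157| < ε.

δ = min(1, ε/195)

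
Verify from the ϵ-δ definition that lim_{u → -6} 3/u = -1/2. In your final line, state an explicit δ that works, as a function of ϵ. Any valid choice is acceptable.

δ = min(3, 6ϵ)

Fix ϵ > 0. We seek δ > 0 such that 0 < |u + 6| < δ implies |3/u + 1/2| < ϵ.
|3/u + 1/2| = 3·|-6 − u|/(6·|u|) = 3|u + 6|/(6|u|).
Require δ ≤ 3 so that |u| > 6 − 3 = 3, hence 6|u| > 18.
Then |3/u + 1/2| < 3|u + 6|/18, which is < ϵ when |u + 6| < 6ϵ.
Take δ = min(3, 6ϵ). Then 0 < |u + 6| < δ gives both |u + 6| < 3 and |u + 6| < 6ϵ, so |3/u + 1/2| < ϵ.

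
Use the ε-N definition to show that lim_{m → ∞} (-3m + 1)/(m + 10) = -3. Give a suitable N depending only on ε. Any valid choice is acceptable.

N = 31/ε

Let ε > 0 be given. For m ≥ 1, |(-3m + 1)/(m + 10) + 3| = |31|/((m + 10)) = 31/((m + 10)).
Since m + 10 ≥ m for m ≥ 1, this is ≤ 31/(m) = 31/m.
So |(-3m + 1)/(m + 10) + 3| < ε whenever m > 31/ε.
Take N = 31/ε. If m > N then |(-3m + 1)/(m + 10) + 3| ≤ 31/m < ε.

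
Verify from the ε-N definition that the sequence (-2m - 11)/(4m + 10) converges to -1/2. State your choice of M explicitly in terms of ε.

M = (3/2)/ε

Suppose ε > 0. For m ≥ 1, |(-2m - 11)/(4m + 10) + 1/2| = |-24|/(4(4m + 10)) = 24/(4(4m + 10)).
Since 4m + 10 ≥ 4m for m ≥ 1, this is ≤ 24/(4·4m) = (3/2)/m.
So |(-2m - 11)/(4m + 10) + 1/2| < ε whenever m > (3/2)/ε.
Take M = (3/2)/ε. If m > M then |(-2m - 11)/(4m + 10) + 1/2| ≤ (3/2)/m < ε.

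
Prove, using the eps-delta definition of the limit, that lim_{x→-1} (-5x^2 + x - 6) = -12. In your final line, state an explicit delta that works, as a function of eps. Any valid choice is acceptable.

delta = min(2, eps/21)

Let eps > 0. We want delta > 0 such that 0 < |x + 1| < delta implies |(-5x^2 + x - 6) + 12| < eps.
(-5x^2 + x - 6) + 12 = -5x^2 + x + 6 = (x + 1)(-5x + 6).
So |(-5x^2 + x - 6) + 12| = |x + 1|·|-5x + 6|.
Require delta ≤ 2. Then |x + 1| < 2 gives |x| < 3, and by the triangle inequality |-5x + 6| ≤ 5·3 + 6 = 21.
Hence |(-5x^2 + x - 6) + 12| ≤ 21|x + 1| < eps provided |x + 1| < eps/21.
Choosing delta = min(2, eps/21) ensures both conditions, hence |(-5x^2 + x - 6) + 12| < eps.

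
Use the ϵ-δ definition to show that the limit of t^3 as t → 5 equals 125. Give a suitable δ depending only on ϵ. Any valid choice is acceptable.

δ = min(1, ϵ/91)

Suppose ϵ > 0. We seek δ > 0 with 0 < |t − 5| < δ ⇒ |t^3 − 125| < ϵ.
Factor: t^3 − 125 = (t − 5)(t^2 + 5t + 25), so |t^3 − 125| = |t − 5|·|t^2 + 5t + 25|.
Restrict δ ≤ 1. Then |t − 5| < 1 gives |t| < 6, so by the triangle inequality |t^2 + 5t + 25| ≤ 6^2 + 5·6 + 25 = 91.
Hence |t^3 − 125| ≤ 91|t − 5|, which is < ϵ once |t − 5| < ϵ/91.
Take δ = min(1, ϵ/91). If 0 < |t − 5| < δ then both bounds hold and |t^3 − 125| ≤ 91|t − 5| < 91·(ϵ/91) = ϵ.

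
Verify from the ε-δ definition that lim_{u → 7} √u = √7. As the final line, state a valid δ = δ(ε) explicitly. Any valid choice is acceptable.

Let ε > 0 be given. We want δ > 0 such that 0 < |u − 7| < δ implies |√u − √7| < ε.
Rationalise: √u − √7 = (u − 7)/(√u + √7), so |√u − √7| = |u − 7|/(√u + √7).
Restrict δ ≤ 7 so that |u − 7| < 7 forces u > 0, and then √u + √7 > √7.
Hence |√u − √7| < |u − 7|/√7, which is < ε once |u − 7| < √7·ε.
Take δ = min(7, √7·ε). If 0 < |u − 7| < δ then u > 0 and |√u − √7| < |u − 7|/√7 < ε.

δ = min(7, √7·ε)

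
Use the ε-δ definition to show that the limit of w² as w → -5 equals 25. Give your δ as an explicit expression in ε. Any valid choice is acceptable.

δ = min(1, ε/11)

Suppose ε > 0. We seek δ > 0 with 0 < |w + 5| < δ ⇒ |w² − 25| < ε.
Factor: w² − 25 = (w + 5)(w - 5), so |w² − 25| = |w + 5|·|w - 5|.
Impose δ ≤ 1 so that |w| < 6; then |w - 5| ≤ 11.
Hence |w² − 25| ≤ 11|w + 5|, which is < ε once |w + 5| < ε/11.
Take δ = min(1, ε/11). If 0 < |w + 5| < δ then both bounds hold and |w² − 25| ≤ 11|w + 5| < 11·(ε/11) = ε.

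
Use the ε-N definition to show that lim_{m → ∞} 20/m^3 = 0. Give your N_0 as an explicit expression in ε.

Let ε > 0 be given. For m ≥ 1, |20/m^3 − 0| = 20/m^3.
20/m^3 < ε ⇔ m^3 > 20/ε ⇔ m > (20/ε)^{1/3}.
Take N_0 = (20/ε)^{1/3}. Then m > N_0 implies 20/m^3 < ε.

N_0 = (20/ε)^{1/3}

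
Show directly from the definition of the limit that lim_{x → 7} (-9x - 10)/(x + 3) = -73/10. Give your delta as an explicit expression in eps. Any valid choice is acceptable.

delta = min(5, (50/17)eps)

Suppose eps > 0. We want delta > 0 with 0 < |x − 7| < delta ⇒ |(-9x - 10)/(x + 3) + 73/10| < eps.
Combining over a common denominator, (-9x - 10)/(x + 3) + 73/10 = [(-9x - 10)·10 − (-73)·(x + 3)] / [10·(x + 3)] = -17(x − 7) / (10(x + 3)).
So |(-9x - 10)/(x + 3) + 73/10| = 17|x − 7| / (10·|x + 3|).
Restrict delta ≤ 5. Then |x − 7| < 5 gives |x + 3| = |(x − 7) + 10| ≥ 10 − 5 = 5.
Hence |(-9x - 10)/(x + 3) + 73/10| < 17|x − 7|/(10·5) = (17/50)|x − 7|, which is < eps once |x − 7| < (50/17)eps.
Take delta = min(5, (50/17)eps). Then 0 < |x − 7| < delta forces both bounds, so |(-9x - 10)/(x + 3) + 73/10| < eps.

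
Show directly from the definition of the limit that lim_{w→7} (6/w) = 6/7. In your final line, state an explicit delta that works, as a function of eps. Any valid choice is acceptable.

Let eps > 0 be given. We seek delta > 0 such that 0 < |w − 7| < delta implies |6/w − (6/7)| < eps.
|6/w − (6/7)| = 6·|7 − w|/(7·|w|) = 6|w − 7|/(7|w|).
Require delta ≤ 7/2 so that |w| > 7 − 7/2 = 7/2, hence 7|w| > 49/2.
Then |6/w − (6/7)| < 6|w − 7|/(49/2), which is < eps when |w − 7| < (49/12)eps.
Take delta = min(7/2, (49/12)eps). Then 0 < |w − 7| < delta gives both |w − 7| < 7/2 and |w − 7| < (49/12)eps, so |6/w − (6/7)| < eps.

delta = min(7/2, (49/12)eps)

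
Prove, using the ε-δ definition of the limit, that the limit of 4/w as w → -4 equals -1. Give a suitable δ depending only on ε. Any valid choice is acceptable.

δ = min(2, 2ε)

Let ε > 0 be given. We seek δ > 0 such that 0 < |w + 4| < δ implies |4/w + 1| < ε.
|4/w + 1| = 4·|-4 − w|/(4·|w|) = 4|w + 4|/(4|w|).
Require δ ≤ 2 so that |w| > 4 − 2 = 2, hence 4|w| > 8.
Then |4/w + 1| < 4|w + 4|/8, which is < ε when |w + 4| < 2ε.
Take δ = min(2, 2ε). Then 0 < |w + 4| < δ gives both |w + 4| < 2 and |w + 4| < 2ε, so |4/w + 1| < ε.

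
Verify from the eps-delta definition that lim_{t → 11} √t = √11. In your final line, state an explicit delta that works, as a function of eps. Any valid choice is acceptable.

Let eps > 0 be given. We want delta > 0 such that 0 < |t − 11| < delta implies |√t − √11| < eps.
Multiplying by the conjugate, |√t − √11| = |t − 11|/(√t + √11).
Restrict delta ≤ 11 so that |t − 11| < 11 forces t > 0, and then √t + √11 > √11.
Hence |√t − √11| < |t − 11|/√11, which is < eps once |t − 11| < √11·eps.
Take delta = min(11, √11·eps). If 0 < |t − 11| < delta then t > 0 and |√t − √11| < |t − 11|/√11 < eps.

delta = min(11, √11·eps)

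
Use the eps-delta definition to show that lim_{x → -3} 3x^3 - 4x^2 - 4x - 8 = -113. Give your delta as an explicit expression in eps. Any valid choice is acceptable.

Let eps > 0. We want delta > 0 such that 0 < |x + 3| < delta implies |(3x^3 - 4x^2 - 4x - 8) + 113| < eps.
(3x^3 - 4x^2 - 4x - 8) + 113 = 3x^3 - 4x^2 - 4x + 105 = (x + 3)(3x^2 - 13x + 35).
So |(3x^3 - 4x^2 - 4x - 8) + 113| = |x + 3|·|3x^2 - 13x + 35|.
Require delta ≤ 2. Then |x + 3| < 2 gives |x| < 5, and by the triangle inequality |3x^2 - 13x + 35| ≤ 3·5^2 + 13·5 + 35 = 175.
Hence |(3x^3 - 4x^2 - 4x - 8) + 113| ≤ 175|x + 3| < eps provided |x + 3| < eps/175.
Choosing delta = min(2, eps/175) ensures both conditions, hence |(3x^3 - 4x^2 - 4x - 8) + 113| < eps.

delta = min(2, eps/175)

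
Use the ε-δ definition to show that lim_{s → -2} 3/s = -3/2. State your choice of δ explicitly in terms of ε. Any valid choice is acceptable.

δ = min(1, (2/3)ε)

Fix ε > 0. We seek δ > 0 such that 0 < |s + 2| < δ implies |3/s + 3/2| < ε.
|3/s + 3/2| = 3·|-2 − s|/(2·|s|) = 3|s + 2|/(2|s|).
Restrict δ ≤ 1. Then |s + 2| < 1 gives |s| > 1, so 2|s| > 2.
Then |3/s + 3/2| < 3|s + 2|/2, which is < ε when |s + 2| < (2/3)ε.
Take δ = min(1, (2/3)ε). Then 0 < |s + 2| < δ gives both |s + 2| < 1 and |s + 2| < (2/3)ε, so |3/s + 3/2| < ε.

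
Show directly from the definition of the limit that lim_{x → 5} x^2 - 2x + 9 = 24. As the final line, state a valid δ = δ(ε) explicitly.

Let ε > 0. We want δ > 0 such that 0 < |x − 5| < δ implies |(x^2 - 2x + 9) − 24| < ε.
(x^2 - 2x + 9) − 24 = x^2 - 2x - 15 = (x − 5)(x + 3).
So |(x^2 - 2x + 9) − 24| = |x − 5|·|x + 3|.
Assume first that |x − 5| < 1, so |x| < 6. Then |x + 3| ≤ 6 + 3 = 9.
Hence |(x^2 - 2x + 9) − 24| ≤ 9|x − 5| < ε provided |x − 5| < ε/9.
Choosing δ = min(1, ε/9) ensures both conditions, hence |(x^2 - 2x + 9) − 24| < ε.

δ = min(1, ε/9)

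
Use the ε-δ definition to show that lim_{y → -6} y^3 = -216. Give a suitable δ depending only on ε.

δ = min(1, ε/127)

Let ε > 0 be given. We seek δ > 0 with 0 < |y + 6| < δ ⇒ |y^3 + 216| < ε.
Factor: y^3 + 216 = (y + 6)(y^2 - 6y + 36), so |y^3 + 216| = |y + 6|·|y^2 - 6y + 36|.
Impose δ ≤ 1 so that |y| < 7; then |y^2 - 6y + 36| ≤ 127.
Hence |y^3 + 216| ≤ 127|y + 6|, which is < ε once |y + 6| < ε/127.
Take δ = min(1, ε/127). If 0 < |y + 6| < δ then both bounds hold and |y^3 + 216| ≤ 127|y + 6| < 127·(ε/127) = ε.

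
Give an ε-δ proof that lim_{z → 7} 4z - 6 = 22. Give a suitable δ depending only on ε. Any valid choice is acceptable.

Suppose ε > 0. We need δ > 0 so that 0 < |z − 7| < δ implies |(4z - 6) − 22| < ε.
Since (4z - 6) − 22 = 4(z − 7), we have |(4z - 6) − 22| = 4|z − 7|.
Thus it suffices that |z − 7| < ε/4.
Choosing δ = ε/4 gives |(4z - 6) − 22| = 4|z − 7| < ε whenever |z − 7| < δ.

δ = ε/4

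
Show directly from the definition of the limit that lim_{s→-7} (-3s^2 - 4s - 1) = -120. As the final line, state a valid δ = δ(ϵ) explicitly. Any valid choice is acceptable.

Let ϵ > 0 be given. We want δ > 0 such that 0 < |s + 7| < δ implies |(-3s^2 - 4s - 1) + 120| < ϵ.
(-3s^2 - 4s - 1) + 120 = -3s^2 - 4s + 119 = (s + 7)(-3s + 17).
So |(-3s^2 - 4s - 1) + 120| = |s + 7|·|-3s + 17|.
Assume first that |s + 7| < 1, so |s| < 8. Then |-3s + 17| ≤ 3·8 + 17 = 41.
Hence |(-3s^2 - 4s - 1) + 120| ≤ 41|s + 7| < ϵ provided |s + 7| < ϵ/41.
Take δ = min(1, ϵ/41). Then 0 < |s + 7| < δ gives both |s + 7| < 1 and |s + 7| < ϵ/41, so |(-3s^2 - 4s - 1) + 120| < ϵ.

δ = min(1, ϵ/41)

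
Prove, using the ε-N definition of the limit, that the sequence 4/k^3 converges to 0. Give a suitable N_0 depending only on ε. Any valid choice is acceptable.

N_0 = (4/ε)^{1/3}

Fix ε > 0. For k ≥ 1, |4/k^3 − 0| = 4/k^3.
4/k^3 < ε ⇔ k^3 > 4/ε ⇔ k > (4/ε)^{1/3}.
Take N_0 = (4/ε)^{1/3}. Then k > N_0 implies 4/k^3 < ε.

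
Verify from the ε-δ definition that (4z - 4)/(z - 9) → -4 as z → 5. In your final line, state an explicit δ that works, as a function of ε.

Suppose ε > 0. We want δ > 0 with 0 < |z − 5| < δ ⇒ |(4z - 4)/(z - 9) + 4| < ε.
Combining over a common denominator, (4z - 4)/(z - 9) + 4 = [(4z - 4)·(-4) − 16·(z - 9)] / [(-4)·(z - 9)] = -32(z − 5) / ((-4)(z - 9)).
So |(4z - 4)/(z - 9) + 4| = 32|z − 5| / (4·|z − 9|).
Restrict δ ≤ 2. Then |z − 5| < 2 gives |z − 9| = |(z − 5) + (-4)| ≥ 4 − 2 = 2.
Hence |(4z - 4)/(z - 9) + 4| < 32|z − 5|/(4·2) = 4|z − 5|, which is < ε once |z − 5| < (1/4)ε.
Take δ = min(2, (1/4)ε). Then 0 < |z − 5| < δ forces both bounds, so |(4z - 4)/(z - 9) + 4| < ε.

δ = min(2, (1/4)ε)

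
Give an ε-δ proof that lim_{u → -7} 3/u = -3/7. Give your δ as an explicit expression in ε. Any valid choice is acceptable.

Fix ε > 0. We seek δ > 0 such that 0 < |u + 7| < δ implies |3/u + 3/7| < ε.
|3/u + 3/7| = 3·|-7 − u|/(7·|u|) = 3|u + 7|/(7|u|).
Require δ ≤ 7/2 so that |u| > 7 − 7/2 = 7/2, hence 7|u| > 49/2.
Then |3/u + 3/7| < 3|u + 7|/(49/2), which is < ε when |u + 7| < (49/6)ε.
Take δ = min(7/2, (49/6)ε). Then 0 < |u + 7| < δ gives both |u + 7| < 7/2 and |u + 7| < (49/6)ε, so |3/u + 3/7| < ε.

δ = min(7/2, (49/6)ε)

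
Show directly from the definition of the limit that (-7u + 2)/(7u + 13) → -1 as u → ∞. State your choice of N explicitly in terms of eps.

Let eps > 0. We seek N > 0 such that u > N implies |(-7u + 2)/(7u + 13) + 1| < eps.
(-7u + 2)/(7u + 13) + 1 = (7(-7u + 2) − (-7)(7u + 13)) / (7(7u + 13)) = 105/(7(7u + 13)).
For u > 0 we have 7u + 13 > 7u, so |(-7u + 2)/(7u + 13) + 1| = 105/(7(7u + 13)) < 105/(7·7u) = (15/7)/u.
Thus |(-7u + 2)/(7u + 13) + 1| < eps whenever u > (15/7)/eps.
Take N = (15/7)/eps. If u > N then |(-7u + 2)/(7u + 13) + 1| < (15/7)/u < eps.

N = (15/7)/eps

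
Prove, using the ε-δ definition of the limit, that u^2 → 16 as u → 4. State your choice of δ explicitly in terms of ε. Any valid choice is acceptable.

Let ε > 0 be given. We seek δ > 0 with 0 < |u − 4| < δ ⇒ |u^2 − 16| < ε.
Factor: u^2 − 16 = (u − 4)(u + 4), so |u^2 − 16| = |u − 4|·|u + 4|.
Restrict δ ≤ 1. Then |u − 4| < 1 gives |u| < 5, so by the triangle inequality |u + 4| ≤ 5 + 4 = 9.
Hence |u^2 − 16| ≤ 9|u − 4|, which is < ε once |u − 4| < ε/9.
Take δ = min(1, ε/9). If 0 < |u − 4| < δ then both bounds hold and |u^2 − 16| ≤ 9|u − 4| < 9·(ε/9) = ε.

δ = min(1, ε/9)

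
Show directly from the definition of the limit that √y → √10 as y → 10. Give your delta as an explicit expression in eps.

Let eps > 0 be given. We want delta > 0 such that 0 < |y − 10| < delta implies |√y − √10| < eps.
Rationalise: √y − √10 = (y − 10)/(√y + √10), so |√y − √10| = |y − 10|/(√y + √10).
Restrict delta ≤ 10 so that |y − 10| < 10 forces y > 0, and then √y + √10 > √10.
Hence |√y − √10| < |y − 10|/√10, which is < eps once |y − 10| < √10·eps.
Take delta = min(10, √10·eps). If 0 < |y − 10| < delta then y > 0 and |√y − √10| < |y − 10|/√10 < eps.

delta = min(10, √10·eps)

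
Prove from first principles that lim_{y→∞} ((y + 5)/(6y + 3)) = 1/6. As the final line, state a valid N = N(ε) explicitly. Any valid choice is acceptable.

N = (3/4)/ε

Let ε > 0 be given. We seek N > 0 such that y > N implies |(y + 5)/(6y + 3) − (1/6)| < ε.
(y + 5)/(6y + 3) − (1/6) = (6(y + 5) − (6y + 3)) / (6(6y + 3)) = 27/(6(6y + 3)).
For y > 0 we have 6y + 3 > 6y, so |(y + 5)/(6y + 3) − (1/6)| = 27/(6(6y + 3)) < 27/(6·6y) = (3/4)/y.
Thus |(y + 5)/(6y + 3) − (1/6)| < ε whenever y > (3/4)/ε.
Take N = (3/4)/ε. If y > N then |(y + 5)/(6y + 3) − (1/6)| < (3/4)/y < ε.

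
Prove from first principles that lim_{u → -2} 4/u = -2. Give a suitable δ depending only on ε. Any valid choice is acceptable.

δ = min(1, (1/2)ε)

Suppose ε > 0. We seek δ > 0 such that 0 < |u + 2| < δ implies |4/u + 2| < ε.
|4/u + 2| = 4·|-2 − u|/(2·|u|) = 4|u + 2|/(2|u|).
Restrict δ ≤ 1. Then |u + 2| < 1 gives |u| > 1, so 2|u| > 2.
Then |4/u + 2| < 4|u + 2|/2, which is < ε when |u + 2| < (1/2)ε.
Take δ = min(1, (1/2)ε). Then 0 < |u + 2| < δ gives both |u + 2| < 1 and |u + 2| < (1/2)ε, so |4/u + 2| < ε.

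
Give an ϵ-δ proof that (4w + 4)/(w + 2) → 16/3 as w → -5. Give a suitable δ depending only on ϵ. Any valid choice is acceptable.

δ = min(3/2, (9/8)ϵ)

Suppose ϵ > 0. We want δ > 0 with 0 < |w + 5| < δ ⇒ |(4w + 4)/(w + 2) − (16/3)| < ϵ.
Combining over a common denominator, (4w + 4)/(w + 2) − (16/3) = [(4w + 4)·(-3) − (-16)·(w + 2)] / [(-3)·(w + 2)] = 4(w + 5) / ((-3)(w + 2)).
So |(4w + 4)/(w + 2) − (16/3)| = 4|w + 5| / (3·|w + 2|).
Require δ ≤ 3/2, so |w + 2| ≥ |-3| − |w + 5| > 3 − 3/2 = 3/2.
Hence |(4w + 4)/(w + 2) − (16/3)| < 4|w + 5|/(3·(3/2)) = (8/9)|w + 5|, which is < ϵ once |w + 5| < (9/8)ϵ.
Take δ = min(3/2, (9/8)ϵ). Then 0 < |w + 5| < δ forces both bounds, so |(4w + 4)/(w + 2) − (16/3)| < ϵ.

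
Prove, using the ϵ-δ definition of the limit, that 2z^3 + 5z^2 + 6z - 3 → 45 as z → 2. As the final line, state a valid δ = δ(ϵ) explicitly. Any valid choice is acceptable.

Let ϵ > 0 be given. We want δ > 0 such that 0 < |z − 2| < δ implies |(2z^3 + 5z^2 + 6z - 3) − 45| < ϵ.
(2z^3 + 5z^2 + 6z - 3) − 45 = 2z^3 + 5z^2 + 6z - 48 = (z − 2)(2z^2 + 9z + 24).
So |(2z^3 + 5z^2 + 6z - 3) − 45| = |z − 2|·|2z^2 + 9z + 24|.
Assume first that |z − 2| < 2, so |z| < 4. Then |2z^2 + 9z + 24| ≤ 2·4^2 + 9·4 + 24 = 92.
Hence |(2z^3 + 5z^2 + 6z - 3) − 45| ≤ 92|z − 2| < ϵ provided |z − 2| < ϵ/92.
Take δ = min(2, ϵ/92). Then 0 < |z − 2| < δ gives both |z − 2| < 2 and |z − 2| < ϵ/92, so |(2z^3 + 5z^2 + 6z - 3) − 45| < ϵ.

δ = min(2, ϵ/92)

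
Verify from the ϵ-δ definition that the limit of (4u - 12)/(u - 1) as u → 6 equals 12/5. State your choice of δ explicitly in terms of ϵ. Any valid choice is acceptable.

Suppose ϵ > 0. We want δ > 0 with 0 < |u − 6| < δ ⇒ |(4u - 12)/(u - 1) − (12/5)| < ϵ.
Combining over a common denominator, (4u - 12)/(u - 1) − (12/5) = [(4u - 12)·5 − 12·(u - 1)] / [5·(u - 1)] = 8(u − 6) / (5(u - 1)).
So |(4u - 12)/(u - 1) − (12/5)| = 8|u − 6| / (5·|u − 1|).
Require δ ≤ 5/2, so |u − 1| ≥ |5| − |u − 6| > 5 − 5/2 = 5/2.
Hence |(4u - 12)/(u - 1) − (12/5)| < 8|u − 6|/(5·(5/2)) = (16/25)|u − 6|, which is < ϵ once |u − 6| < (25/16)ϵ.
Take δ = min(5/2, (25/16)ϵ). Then 0 < |u − 6| < δ forces both bounds, so |(4u - 12)/(u - 1) − (12/5)| < ϵ.

δ = min(5/2, (25/16)ϵ)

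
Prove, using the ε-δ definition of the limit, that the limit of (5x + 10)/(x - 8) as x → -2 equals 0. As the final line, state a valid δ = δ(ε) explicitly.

δ = min(5, ε)

Let ε > 0 be given. We want δ > 0 with 0 < |x + 2| < δ ⇒ |(5x + 10)/(x - 8) − 0| < ε.
Combining over a common denominator, (5x + 10)/(x - 8) − 0 = [(5x + 10)·(-10) − 0·(x - 8)] / [(-10)·(x - 8)] = -50(x + 2) / ((-10)(x - 8)).
So |(5x + 10)/(x - 8) − 0| = 50|x + 2| / (10·|x − 8|).
Require δ ≤ 5, so |x − 8| ≥ |-10| − |x + 2| > 10 − 5 = 5.
Hence |(5x + 10)/(x - 8) − 0| < 50|x + 2|/(10·5) = |x + 2|, which is < ε once |x + 2| < ε.
Take δ = min(5, ε). Then 0 < |x + 2| < δ forces both bounds, so |(5x + 10)/(x - 8) − 0| < ε.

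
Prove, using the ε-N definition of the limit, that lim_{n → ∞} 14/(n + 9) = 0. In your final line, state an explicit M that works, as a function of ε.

M = 14/ε

Suppose ε > 0. For n ≥ 1, |14/(n + 9) − 0| = 14/(n + 9) ≤ 14/n.
We need 14/n < ε, i.e. n > 14/ε.
Take M = 14/ε. If n > M then |14/(n + 9)| ≤ 14/n < ε.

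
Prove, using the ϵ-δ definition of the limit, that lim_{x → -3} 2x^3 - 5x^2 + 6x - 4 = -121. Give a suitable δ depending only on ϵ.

Let ϵ > 0. We want δ > 0 such that 0 < |x + 3| < δ implies |(2x^3 - 5x^2 + 6x - 4) + 121| < ϵ.
(2x^3 - 5x^2 + 6x - 4) + 121 = 2x^3 - 5x^2 + 6x + 117 = (x + 3)(2x^2 - 11x + 39).
So |(2x^3 - 5x^2 + 6x - 4) + 121| = |x + 3|·|2x^2 - 11x + 39|.
Require δ ≤ 1. Then |x + 3| < 1 gives |x| < 4, and by the triangle inequality |2x^2 - 11x + 39| ≤ 2·4^2 + 11·4 + 39 = 115.
Hence |(2x^3 - 5x^2 + 6x - 4) + 121| ≤ 115|x + 3| < ϵ provided |x + 3| < ϵ/115.
Choosing δ = min(1, ϵ/115) ensures both conditions, hence |(2x^3 - 5x^2 + 6x - 4) + 121| < ϵ.

δ = min(1, ϵ/115)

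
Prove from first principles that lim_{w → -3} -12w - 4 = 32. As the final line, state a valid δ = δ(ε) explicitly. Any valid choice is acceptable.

δ = ε/12

Suppose ε > 0. We need δ > 0 so that 0 < |w + 3| < δ implies |(-12w - 4) − 32| < ε.
Since (-12w - 4) − 32 = -12(w + 3), we have |(-12w - 4) − 32| = 12|w + 3|.
Thus it suffices that |w + 3| < ε/12.
Choosing δ = ε/12 gives |(-12w - 4) − 32| = 12|w + 3| < ε whenever |w + 3| < δ.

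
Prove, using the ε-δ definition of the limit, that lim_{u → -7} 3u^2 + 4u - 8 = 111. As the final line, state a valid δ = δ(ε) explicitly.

δ = min(1, ε/41)

Fix ε > 0. We want δ > 0 such that 0 < |u + 7| < δ implies |(3u^2 + 4u - 8) − 111| < ε.
(3u^2 + 4u - 8) − 111 = 3u^2 + 4u - 119 = (u + 7)(3u - 17).
So |(3u^2 + 4u - 8) − 111| = |u + 7|·|3u - 17|.
Assume first that |u + 7| < 1, so |u| < 8. Then |3u - 17| ≤ 3·8 + 17 = 41.
Hence |(3u^2 + 4u - 8) − 111| ≤ 41|u + 7| < ε provided |u + 7| < ε/41.
Take δ = min(1, ε/41). Then 0 < |u + 7| < δ gives both |u + 7| < 1 and |u + 7| < ε/41, so |(3u^2 + 4u - 8) − 111| < ε.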